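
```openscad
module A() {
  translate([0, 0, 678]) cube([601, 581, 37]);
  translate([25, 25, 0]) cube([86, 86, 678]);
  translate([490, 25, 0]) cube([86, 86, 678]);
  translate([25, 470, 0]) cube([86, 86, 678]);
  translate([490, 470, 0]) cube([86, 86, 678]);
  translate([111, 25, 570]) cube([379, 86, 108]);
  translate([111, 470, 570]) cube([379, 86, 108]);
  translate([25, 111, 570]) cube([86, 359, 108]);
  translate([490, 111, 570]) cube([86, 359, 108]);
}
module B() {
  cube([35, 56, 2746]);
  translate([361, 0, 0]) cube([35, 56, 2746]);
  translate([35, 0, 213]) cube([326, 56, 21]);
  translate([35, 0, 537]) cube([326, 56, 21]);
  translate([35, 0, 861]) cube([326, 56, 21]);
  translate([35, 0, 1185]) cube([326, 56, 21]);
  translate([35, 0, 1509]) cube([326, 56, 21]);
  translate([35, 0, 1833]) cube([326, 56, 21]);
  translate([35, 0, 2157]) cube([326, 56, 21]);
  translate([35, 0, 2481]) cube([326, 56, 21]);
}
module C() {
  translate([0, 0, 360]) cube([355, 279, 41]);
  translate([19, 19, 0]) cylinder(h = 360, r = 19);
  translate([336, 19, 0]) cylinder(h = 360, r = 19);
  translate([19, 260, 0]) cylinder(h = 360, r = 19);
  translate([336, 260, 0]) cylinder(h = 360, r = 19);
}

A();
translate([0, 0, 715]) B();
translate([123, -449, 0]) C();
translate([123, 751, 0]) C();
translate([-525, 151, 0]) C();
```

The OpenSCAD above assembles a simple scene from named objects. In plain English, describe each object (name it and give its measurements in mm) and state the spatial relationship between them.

A is a table with a 601×581 mm rectangular top, 37 mm thick, top surface at z = 715 mm, supported by four 86×86 mm square legs, each inset 25 mm from the nearest pair of top edges, running from the floor. Four apron rails, 86 mm thick and 108 mm tall, run between adjacent legs with their top edges flush with the underside of the top and their outer faces flush with the legs' outer faces.

B is a wooden ladder with two side rails of 35×56 mm section and 2746 mm height, set 396 mm apart overall. Between them run 8 rectangular rungs (56 mm deep, 21 mm thick), front faces flush with the rails' −y face. The bottom of the first rung is 213 mm above the floor and each subsequent rung is 324 mm higher than the one below.

C is a four-legged stool. The seat is 355×279 mm, 41 mm thick, top at z = 401 mm. It stands on four round legs, each 38 mm in diameter, from z = 0 to the seat underside, each leg's axis is inset half a diameter from the nearest pair of seat edges (so the leg's bounding box is flush with the corner).

The ladder is on top of the table. Three stools sit around the table at the −y, +y, −x sides.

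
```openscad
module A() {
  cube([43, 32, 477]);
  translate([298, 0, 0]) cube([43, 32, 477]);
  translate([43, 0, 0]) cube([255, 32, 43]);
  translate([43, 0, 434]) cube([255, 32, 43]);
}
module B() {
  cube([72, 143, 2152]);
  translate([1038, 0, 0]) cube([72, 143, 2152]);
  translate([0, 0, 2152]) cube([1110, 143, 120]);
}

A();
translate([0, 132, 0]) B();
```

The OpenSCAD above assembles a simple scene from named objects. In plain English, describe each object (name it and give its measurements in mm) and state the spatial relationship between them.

A is a picture frame with a 255×391 mm rectangular opening (x by z) and a uniform 43 mm border on every side. Frame depth is 32 mm along y. It is built from two vertical stiles running the full outside height and two horizontal rails spanning the gap between the stiles.

B is a rectangular door frame: two vertical jambs of 72×143 mm section, 2152 mm tall, with a clear opening 966 mm wide between their inner faces. A header 120 mm tall and 143 mm deep lies on top of the jambs and spans the full outside width.

The door frame is on the floor beside the picture frame on its +y side.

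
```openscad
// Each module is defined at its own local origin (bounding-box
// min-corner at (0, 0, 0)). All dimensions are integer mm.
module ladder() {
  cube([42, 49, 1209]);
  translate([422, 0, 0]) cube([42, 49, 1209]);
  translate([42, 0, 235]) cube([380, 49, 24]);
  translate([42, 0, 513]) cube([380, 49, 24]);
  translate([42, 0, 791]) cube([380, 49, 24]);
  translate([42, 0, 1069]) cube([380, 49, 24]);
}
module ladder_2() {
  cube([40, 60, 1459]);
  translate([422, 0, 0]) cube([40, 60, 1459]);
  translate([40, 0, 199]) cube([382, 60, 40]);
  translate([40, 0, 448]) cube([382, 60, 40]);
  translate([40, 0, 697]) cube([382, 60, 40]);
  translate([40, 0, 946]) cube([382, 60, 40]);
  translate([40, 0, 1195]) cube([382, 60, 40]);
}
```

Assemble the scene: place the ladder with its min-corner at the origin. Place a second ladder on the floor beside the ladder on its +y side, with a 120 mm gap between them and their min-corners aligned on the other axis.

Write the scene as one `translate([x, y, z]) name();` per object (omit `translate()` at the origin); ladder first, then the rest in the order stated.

ladder();
translate([0, 169, 0]) ladder_2();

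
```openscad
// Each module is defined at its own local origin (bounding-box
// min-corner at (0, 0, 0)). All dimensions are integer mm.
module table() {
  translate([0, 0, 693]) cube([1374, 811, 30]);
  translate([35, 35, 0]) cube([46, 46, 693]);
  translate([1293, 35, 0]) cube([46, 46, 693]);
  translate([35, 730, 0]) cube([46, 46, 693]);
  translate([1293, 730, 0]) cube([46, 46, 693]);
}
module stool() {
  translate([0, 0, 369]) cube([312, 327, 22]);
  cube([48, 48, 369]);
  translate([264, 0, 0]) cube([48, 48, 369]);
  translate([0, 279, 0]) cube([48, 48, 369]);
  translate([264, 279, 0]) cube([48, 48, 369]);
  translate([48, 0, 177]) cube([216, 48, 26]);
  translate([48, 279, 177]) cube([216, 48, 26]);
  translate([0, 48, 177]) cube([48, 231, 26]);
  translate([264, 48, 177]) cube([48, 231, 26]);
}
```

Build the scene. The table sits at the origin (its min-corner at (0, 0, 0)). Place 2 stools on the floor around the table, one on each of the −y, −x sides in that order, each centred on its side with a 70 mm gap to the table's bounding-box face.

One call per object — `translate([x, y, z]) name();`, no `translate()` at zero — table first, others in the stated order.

table();
translate([531, -397, 0]) stool();
translate([-382, 242, 0]) stool();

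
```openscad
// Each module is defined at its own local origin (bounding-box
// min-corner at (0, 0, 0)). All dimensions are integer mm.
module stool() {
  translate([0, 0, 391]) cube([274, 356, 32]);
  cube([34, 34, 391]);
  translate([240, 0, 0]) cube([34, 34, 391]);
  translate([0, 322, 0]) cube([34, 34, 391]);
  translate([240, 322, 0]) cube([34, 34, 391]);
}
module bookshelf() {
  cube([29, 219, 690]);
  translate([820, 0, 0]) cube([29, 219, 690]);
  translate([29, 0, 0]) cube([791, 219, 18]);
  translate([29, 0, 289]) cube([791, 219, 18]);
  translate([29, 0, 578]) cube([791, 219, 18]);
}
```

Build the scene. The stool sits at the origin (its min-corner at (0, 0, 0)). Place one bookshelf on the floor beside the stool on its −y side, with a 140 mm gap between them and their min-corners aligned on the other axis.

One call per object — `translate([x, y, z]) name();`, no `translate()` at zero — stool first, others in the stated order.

stool();
translate([0, -359, 0]) bookshelf();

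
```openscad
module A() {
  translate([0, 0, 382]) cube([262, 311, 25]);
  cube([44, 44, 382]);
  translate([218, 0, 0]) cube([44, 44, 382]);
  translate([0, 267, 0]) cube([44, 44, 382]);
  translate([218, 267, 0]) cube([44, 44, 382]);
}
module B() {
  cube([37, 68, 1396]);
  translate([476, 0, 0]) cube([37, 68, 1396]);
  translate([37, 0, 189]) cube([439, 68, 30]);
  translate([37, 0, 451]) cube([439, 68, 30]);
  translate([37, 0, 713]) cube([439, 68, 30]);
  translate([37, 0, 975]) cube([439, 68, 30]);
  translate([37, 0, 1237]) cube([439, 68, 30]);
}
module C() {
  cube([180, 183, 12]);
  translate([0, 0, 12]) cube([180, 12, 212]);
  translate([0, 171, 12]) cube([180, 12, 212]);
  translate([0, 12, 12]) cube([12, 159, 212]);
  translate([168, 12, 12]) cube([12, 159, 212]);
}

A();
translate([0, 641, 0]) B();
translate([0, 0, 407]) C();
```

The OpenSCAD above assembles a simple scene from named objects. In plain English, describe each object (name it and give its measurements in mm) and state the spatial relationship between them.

A is a four-legged stool. The seat is 262×311 mm, 25 mm thick, top at z = 407 mm. It stands on four square legs, each 44×44 mm in cross-section, from z = 0 to the seat underside, each flush with a corner of the seat.

B is a wooden ladder with two side rails of 37×68 mm section and 1396 mm height, set 513 mm apart overall. Between them run 5 rectangular rungs (68 mm deep, 30 mm thick), front faces flush with the rails' −y face. The bottom of the first rung is 189 mm above the floor and each subsequent rung is 262 mm higher than the one below.

C is an open-topped rectangular box: outside dimensions 180×183×224 mm, with a uniform wall and base thickness of 12 mm. The base is a full 180×183 slab on the floor; four walls sit on top of the base. The front and back walls (the −y and +y sides) span the full width; the two side walls fit between them.

The ladder is on the floor beside the stool on its +y side. The open box is on top of the stool.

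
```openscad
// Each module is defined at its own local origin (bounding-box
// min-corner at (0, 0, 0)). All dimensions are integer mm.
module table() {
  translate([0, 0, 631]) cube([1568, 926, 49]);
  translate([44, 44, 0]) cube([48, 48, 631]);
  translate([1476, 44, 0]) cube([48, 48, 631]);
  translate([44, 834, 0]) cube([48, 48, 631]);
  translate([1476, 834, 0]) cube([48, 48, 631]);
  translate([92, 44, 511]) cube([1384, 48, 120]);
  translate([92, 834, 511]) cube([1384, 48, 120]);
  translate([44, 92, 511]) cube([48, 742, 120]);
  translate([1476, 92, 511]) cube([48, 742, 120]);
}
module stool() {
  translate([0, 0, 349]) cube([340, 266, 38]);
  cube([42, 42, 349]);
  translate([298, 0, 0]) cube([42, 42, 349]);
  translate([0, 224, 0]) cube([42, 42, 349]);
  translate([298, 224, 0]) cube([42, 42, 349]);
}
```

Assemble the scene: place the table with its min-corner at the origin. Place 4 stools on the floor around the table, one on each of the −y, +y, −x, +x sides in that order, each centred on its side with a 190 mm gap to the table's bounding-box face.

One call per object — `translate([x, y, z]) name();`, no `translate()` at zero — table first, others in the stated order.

table();
translate([614, -456, 0]) stool();
translate([614, 1116, 0]) stool();
translate([-530, 330, 0]) stool();
translate([1758, 330, 0]) stool();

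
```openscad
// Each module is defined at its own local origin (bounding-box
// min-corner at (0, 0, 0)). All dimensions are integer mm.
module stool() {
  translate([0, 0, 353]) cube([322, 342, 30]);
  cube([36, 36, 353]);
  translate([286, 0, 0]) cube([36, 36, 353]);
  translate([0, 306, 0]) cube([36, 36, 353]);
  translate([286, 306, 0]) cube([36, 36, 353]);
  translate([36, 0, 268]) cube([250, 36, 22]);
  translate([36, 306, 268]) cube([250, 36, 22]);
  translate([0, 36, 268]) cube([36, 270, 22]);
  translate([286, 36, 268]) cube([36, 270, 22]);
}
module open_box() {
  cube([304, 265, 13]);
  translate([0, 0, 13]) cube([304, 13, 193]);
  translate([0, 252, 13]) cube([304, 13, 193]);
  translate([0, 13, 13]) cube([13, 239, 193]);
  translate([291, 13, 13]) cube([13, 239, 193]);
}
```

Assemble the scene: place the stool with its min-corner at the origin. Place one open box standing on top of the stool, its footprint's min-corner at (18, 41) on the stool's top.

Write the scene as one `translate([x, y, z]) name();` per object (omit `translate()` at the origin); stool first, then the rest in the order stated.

stool();
translate([18, 41, 383]) open_box();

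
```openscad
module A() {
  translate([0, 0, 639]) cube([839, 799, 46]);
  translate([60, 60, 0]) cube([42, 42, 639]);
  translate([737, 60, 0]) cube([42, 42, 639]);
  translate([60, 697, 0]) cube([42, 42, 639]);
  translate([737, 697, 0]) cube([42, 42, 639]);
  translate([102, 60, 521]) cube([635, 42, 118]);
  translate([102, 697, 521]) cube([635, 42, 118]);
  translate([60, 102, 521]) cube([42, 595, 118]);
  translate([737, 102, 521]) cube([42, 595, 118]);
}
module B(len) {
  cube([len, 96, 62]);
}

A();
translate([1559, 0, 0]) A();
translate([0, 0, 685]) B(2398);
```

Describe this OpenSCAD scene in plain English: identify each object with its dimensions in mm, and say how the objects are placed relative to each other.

A is a rectangular dining table. The top is 839×799×46 mm with its upper surface at z = 685 mm. It stands on four 42×42 mm square legs, each inset 60 mm from the nearest pair of top edges, running from the floor to the underside of the top. Four apron rails, 42 mm thick and 118 mm tall, run between adjacent legs with their top edges flush with the underside of the top and their outer faces flush with the legs' outer faces.

B is a rectangular beam 2398 mm long (x), 96 mm deep (y), 62 mm thick (z).

The beam spans the tops of two tables placed 720 mm apart, resting at z = 685 mm.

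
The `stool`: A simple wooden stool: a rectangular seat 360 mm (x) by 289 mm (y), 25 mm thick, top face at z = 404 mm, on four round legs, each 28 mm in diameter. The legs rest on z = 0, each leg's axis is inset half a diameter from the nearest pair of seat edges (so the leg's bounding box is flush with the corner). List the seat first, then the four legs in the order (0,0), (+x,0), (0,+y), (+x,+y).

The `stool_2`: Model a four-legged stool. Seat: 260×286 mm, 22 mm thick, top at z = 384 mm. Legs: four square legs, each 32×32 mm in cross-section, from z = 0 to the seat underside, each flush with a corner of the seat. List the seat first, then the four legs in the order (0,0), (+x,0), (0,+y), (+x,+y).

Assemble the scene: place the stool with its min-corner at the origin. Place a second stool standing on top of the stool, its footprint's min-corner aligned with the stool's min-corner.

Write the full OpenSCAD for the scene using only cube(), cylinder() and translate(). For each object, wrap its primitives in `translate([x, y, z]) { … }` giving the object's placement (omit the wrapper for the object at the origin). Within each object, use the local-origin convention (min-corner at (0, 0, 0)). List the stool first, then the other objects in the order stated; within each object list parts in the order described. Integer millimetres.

translate([0, 0, 379]) cube([360, 289, 25]);
translate([14, 14, 0]) cylinder(h = 379, r = 14);
translate([346, 14, 0]) cylinder(h = 379, r = 14);
translate([14, 275, 0]) cylinder(h = 379, r = 14);
translate([346, 275, 0]) cylinder(h = 379, r = 14);
translate([0, 0, 404]) {
  translate([0, 0, 362]) cube([260, 286, 22]);
  cube([32, 32, 362]);
  translate([228, 0, 0]) cube([32, 32, 362]);
  translate([0, 254, 0]) cube([32, 32, 362]);
  translate([228, 254, 0]) cube([32, 32, 362]);
}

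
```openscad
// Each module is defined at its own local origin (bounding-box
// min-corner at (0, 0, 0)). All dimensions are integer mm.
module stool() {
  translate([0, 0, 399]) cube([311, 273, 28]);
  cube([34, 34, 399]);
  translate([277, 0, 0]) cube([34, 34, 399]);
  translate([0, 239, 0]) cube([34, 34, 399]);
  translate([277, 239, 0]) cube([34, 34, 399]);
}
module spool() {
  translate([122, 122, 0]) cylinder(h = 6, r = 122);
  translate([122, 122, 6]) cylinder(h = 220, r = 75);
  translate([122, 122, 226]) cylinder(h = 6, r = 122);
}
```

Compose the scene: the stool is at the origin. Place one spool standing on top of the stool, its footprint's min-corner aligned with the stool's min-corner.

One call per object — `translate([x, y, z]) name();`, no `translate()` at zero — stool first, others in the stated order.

stool();
translate([0, 0, 427]) spool();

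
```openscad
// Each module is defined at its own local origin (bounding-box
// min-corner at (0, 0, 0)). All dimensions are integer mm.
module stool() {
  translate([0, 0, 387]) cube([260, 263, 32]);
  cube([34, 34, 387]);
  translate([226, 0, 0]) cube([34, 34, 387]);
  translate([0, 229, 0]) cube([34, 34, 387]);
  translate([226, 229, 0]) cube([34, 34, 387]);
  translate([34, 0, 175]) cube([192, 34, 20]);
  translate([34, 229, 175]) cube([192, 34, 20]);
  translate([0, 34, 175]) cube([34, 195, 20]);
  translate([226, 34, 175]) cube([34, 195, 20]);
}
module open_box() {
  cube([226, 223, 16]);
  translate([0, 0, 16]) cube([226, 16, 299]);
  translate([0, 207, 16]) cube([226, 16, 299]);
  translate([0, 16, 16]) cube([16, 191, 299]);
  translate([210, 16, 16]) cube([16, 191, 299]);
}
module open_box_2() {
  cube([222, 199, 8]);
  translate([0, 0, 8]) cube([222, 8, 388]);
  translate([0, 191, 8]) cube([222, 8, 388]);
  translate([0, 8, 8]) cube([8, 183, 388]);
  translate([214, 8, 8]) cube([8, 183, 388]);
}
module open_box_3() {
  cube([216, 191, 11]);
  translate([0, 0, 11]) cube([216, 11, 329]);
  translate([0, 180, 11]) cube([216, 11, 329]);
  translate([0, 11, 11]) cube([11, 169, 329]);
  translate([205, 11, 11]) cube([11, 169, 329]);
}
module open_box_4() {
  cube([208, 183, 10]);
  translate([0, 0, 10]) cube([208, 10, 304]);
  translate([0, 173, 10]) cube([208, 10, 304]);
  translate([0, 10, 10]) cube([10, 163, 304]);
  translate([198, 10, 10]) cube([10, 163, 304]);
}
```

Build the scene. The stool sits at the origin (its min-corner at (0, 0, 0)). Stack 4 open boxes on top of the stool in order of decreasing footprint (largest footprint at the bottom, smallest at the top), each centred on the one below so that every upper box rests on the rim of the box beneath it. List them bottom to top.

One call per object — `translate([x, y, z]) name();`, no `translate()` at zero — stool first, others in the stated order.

stool();
translate([17, 20, 419]) open_box();
translate([19, 32, 734]) open_box_2();
translate([22, 36, 1130]) open_box_3();
translate([26, 40, 1470]) open_box_4();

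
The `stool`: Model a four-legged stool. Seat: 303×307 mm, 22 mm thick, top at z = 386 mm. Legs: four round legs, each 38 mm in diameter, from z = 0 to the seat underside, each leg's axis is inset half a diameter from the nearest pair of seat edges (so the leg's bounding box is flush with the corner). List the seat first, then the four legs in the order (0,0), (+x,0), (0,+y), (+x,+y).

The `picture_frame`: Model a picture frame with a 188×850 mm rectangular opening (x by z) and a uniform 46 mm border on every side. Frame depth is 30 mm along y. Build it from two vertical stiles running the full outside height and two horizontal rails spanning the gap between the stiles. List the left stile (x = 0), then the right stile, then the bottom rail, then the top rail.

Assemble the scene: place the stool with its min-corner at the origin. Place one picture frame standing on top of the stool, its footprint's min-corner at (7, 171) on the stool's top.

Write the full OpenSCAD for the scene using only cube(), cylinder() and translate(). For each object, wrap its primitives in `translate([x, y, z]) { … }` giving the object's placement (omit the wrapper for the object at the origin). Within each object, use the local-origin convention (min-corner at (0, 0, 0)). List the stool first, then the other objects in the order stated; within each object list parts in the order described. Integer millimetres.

translate([0, 0, 364]) cube([303, 307, 22]);
translate([19, 19, 0]) cylinder(h = 364, r = 19);
translate([284, 19, 0]) cylinder(h = 364, r = 19);
translate([19, 288, 0]) cylinder(h = 364, r = 19);
translate([284, 288, 0]) cylinder(h = 364, r = 19);
translate([7, 171, 386]) {
  cube([46, 30, 942]);
  translate([234, 0, 0]) cube([46, 30, 942]);
  translate([46, 0, 0]) cube([188, 30, 46]);
  translate([46, 0, 896]) cube([188, 30, 46]);
}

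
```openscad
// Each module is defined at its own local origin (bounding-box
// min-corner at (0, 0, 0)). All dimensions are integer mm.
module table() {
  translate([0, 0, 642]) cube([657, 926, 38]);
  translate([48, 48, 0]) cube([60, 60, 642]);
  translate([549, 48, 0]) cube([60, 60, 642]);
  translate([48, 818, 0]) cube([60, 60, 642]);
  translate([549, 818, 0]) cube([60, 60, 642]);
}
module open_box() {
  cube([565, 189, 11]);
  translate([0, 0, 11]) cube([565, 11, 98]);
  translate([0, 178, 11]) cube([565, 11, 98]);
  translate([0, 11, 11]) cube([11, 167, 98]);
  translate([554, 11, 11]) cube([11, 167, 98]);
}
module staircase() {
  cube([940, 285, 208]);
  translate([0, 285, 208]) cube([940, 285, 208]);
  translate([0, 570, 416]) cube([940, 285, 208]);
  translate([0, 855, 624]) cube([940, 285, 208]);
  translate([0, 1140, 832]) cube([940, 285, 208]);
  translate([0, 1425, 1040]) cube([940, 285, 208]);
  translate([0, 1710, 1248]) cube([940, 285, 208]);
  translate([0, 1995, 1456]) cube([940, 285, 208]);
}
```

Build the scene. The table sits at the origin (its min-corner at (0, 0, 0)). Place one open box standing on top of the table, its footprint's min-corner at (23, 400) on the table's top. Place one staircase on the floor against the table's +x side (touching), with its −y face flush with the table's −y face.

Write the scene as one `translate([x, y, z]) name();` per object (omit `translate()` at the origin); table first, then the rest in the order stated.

table();
translate([23, 400, 680]) open_box();
translate([657, 0, 0]) staircase();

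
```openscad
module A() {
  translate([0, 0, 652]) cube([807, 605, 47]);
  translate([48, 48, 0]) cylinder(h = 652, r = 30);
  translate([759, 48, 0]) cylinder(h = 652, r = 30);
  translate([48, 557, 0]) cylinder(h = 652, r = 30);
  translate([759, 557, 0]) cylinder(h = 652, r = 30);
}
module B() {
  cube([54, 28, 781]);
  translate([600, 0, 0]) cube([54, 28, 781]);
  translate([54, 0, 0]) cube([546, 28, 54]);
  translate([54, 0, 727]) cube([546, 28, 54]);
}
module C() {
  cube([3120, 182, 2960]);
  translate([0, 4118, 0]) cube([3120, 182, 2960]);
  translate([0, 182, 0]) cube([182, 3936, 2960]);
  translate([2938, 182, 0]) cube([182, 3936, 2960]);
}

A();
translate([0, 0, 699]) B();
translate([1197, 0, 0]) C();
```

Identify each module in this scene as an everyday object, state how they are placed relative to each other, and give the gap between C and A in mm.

A is a table. B is a picture frame. C is a house frame. The picture frame is on top of the table. The house frame is on the floor beside the table on its +x side. The gap between the house frame and the table is 390 mm.

The house frame's nearest face is 390 mm from the table's +x face.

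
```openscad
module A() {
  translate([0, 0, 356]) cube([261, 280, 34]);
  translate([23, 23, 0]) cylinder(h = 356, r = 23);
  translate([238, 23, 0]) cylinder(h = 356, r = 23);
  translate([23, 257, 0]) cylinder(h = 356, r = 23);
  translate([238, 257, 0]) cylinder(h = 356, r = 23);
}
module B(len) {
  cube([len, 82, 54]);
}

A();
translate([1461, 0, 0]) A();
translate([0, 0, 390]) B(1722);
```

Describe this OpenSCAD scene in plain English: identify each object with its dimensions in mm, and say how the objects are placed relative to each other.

A is a four-legged stool. The seat is a 261×280×34 mm slab whose top surface is at z = 390 mm; four round legs, each 46 mm in diameter, run from the floor (z = 0) to the underside of the seat, each leg's axis is inset half a diameter from the nearest pair of seat edges (so the leg's bounding box is flush with the corner).

B is a rectangular beam 1722 mm long (x), 82 mm deep (y), 54 mm thick (z).

The beam spans the tops of two stools placed 1200 mm apart, resting at z = 390 mm.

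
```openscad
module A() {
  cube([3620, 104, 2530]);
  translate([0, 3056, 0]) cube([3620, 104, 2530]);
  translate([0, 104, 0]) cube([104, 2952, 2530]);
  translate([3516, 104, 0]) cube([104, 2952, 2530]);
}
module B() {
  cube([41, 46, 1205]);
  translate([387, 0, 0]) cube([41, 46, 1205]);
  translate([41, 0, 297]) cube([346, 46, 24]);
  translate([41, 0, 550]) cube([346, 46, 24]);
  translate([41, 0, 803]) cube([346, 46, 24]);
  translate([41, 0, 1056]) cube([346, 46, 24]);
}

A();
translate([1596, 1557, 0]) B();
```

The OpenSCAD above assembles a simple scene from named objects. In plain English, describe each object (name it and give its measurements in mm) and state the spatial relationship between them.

A is a box-shaped house frame (walls only): outside footprint 3620×3160 mm, wall height 2530 mm, wall thickness 104 mm. The two y-facing walls run the full x-width; the two x-facing walls fit between the inner faces of the y-facing walls.

B is a wooden ladder with two side rails of 41×46 mm section and 1205 mm height, set 428 mm apart overall. Between them run 4 rectangular rungs (46 mm deep, 24 mm thick), front faces flush with the rails' −y face. The bottom of the first rung is 297 mm above the floor and each subsequent rung is 253 mm higher than the one below.

The ladder sits inside the house frame, centred.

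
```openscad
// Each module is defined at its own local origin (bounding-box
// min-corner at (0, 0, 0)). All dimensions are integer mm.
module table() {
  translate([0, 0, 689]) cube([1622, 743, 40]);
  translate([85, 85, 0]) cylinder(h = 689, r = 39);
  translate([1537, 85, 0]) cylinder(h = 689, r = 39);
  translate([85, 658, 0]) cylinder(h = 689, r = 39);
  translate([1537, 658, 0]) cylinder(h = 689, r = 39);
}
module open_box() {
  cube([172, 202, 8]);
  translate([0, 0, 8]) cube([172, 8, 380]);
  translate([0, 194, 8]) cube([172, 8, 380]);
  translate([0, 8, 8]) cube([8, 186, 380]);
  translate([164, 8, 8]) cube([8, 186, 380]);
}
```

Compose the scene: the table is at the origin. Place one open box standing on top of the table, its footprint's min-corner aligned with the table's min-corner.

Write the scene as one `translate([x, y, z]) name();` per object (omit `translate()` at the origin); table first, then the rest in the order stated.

table();
translate([0, 0, 729]) open_box();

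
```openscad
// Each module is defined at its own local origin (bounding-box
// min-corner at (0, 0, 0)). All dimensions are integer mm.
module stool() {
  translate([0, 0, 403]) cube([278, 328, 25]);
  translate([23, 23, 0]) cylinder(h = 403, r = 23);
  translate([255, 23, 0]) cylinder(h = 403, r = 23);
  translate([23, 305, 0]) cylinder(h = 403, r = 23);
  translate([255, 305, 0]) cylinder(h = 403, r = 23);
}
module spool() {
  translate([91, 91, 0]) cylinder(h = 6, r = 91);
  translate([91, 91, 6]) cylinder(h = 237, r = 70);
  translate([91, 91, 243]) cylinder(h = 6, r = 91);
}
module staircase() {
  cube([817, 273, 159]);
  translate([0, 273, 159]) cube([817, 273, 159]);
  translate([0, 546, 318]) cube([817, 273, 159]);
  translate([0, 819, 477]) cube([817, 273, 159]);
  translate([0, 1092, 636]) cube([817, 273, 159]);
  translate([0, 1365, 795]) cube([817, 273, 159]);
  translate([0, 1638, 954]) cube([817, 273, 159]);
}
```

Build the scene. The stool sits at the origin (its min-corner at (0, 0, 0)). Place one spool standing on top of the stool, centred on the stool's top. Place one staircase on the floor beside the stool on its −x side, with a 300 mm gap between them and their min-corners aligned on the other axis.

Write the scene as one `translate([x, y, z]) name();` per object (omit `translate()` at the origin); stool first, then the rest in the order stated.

stool();
translate([48, 73, 428]) spool();
translate([-1117, 0, 0]) staircase();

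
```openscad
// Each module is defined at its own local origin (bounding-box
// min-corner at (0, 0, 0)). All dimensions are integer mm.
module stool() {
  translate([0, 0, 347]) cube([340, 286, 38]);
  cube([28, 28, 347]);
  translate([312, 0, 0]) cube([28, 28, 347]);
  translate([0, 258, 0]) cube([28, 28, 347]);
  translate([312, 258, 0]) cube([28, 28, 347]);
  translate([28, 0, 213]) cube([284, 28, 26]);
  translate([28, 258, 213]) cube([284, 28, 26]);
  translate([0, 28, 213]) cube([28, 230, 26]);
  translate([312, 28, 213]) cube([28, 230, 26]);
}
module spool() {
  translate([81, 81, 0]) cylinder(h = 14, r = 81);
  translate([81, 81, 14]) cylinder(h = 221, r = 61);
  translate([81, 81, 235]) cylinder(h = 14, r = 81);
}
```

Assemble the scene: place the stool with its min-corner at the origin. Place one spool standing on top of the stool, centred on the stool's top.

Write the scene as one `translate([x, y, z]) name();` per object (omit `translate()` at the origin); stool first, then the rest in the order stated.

stool();
translate([89, 62, 385]) spool();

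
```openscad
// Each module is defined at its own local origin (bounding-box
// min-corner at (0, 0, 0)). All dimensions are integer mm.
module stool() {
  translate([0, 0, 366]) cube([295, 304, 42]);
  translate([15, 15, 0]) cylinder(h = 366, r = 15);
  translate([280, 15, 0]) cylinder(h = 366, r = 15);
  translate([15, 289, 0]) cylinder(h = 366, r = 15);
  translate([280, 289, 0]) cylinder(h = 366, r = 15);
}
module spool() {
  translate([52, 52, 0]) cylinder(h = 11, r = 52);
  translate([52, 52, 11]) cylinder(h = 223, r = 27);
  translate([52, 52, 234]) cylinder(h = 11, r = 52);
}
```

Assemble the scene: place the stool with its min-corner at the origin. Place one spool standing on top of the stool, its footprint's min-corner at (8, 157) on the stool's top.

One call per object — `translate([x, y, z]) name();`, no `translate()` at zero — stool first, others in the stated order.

stool();
translate([8, 157, 408]) spool();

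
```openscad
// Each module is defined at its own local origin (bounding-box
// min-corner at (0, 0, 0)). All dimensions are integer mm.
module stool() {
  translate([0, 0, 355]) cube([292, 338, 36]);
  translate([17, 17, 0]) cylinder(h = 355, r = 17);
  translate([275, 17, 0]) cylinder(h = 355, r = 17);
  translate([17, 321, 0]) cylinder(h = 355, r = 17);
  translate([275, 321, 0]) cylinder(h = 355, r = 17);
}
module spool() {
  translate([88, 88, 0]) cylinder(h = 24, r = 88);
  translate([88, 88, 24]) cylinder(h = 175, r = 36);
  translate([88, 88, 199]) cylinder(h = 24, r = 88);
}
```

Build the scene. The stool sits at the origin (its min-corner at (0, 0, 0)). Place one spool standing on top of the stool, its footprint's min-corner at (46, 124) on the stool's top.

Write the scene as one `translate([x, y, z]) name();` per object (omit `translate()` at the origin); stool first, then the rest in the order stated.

stool();
translate([46, 124, 391]) spool();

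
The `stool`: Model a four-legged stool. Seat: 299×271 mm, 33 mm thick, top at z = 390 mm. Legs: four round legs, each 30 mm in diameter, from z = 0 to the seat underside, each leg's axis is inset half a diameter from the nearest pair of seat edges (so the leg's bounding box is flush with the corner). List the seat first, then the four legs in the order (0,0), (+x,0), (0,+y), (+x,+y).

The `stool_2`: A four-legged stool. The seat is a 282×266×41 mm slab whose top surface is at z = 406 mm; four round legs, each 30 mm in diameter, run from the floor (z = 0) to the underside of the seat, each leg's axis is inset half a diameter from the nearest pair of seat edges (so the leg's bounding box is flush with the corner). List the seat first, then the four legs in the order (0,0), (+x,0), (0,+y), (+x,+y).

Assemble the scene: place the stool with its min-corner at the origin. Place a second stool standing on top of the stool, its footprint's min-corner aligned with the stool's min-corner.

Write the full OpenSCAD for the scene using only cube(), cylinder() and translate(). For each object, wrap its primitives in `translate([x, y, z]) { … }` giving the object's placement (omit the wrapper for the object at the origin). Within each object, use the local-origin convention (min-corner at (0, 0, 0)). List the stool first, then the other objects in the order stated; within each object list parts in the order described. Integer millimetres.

translate([0, 0, 357]) cube([299, 271, 33]);
translate([15, 15, 0]) cylinder(h = 357, r = 15);
translate([284, 15, 0]) cylinder(h = 357, r = 15);
translate([15, 256, 0]) cylinder(h = 357, r = 15);
translate([284, 256, 0]) cylinder(h = 357, r = 15);
translate([0, 0, 390]) {
  translate([0, 0, 365]) cube([282, 266, 41]);
  translate([15, 15, 0]) cylinder(h = 365, r = 15);
  translate([267, 15, 0]) cylinder(h = 365, r = 15);
  translate([15, 251, 0]) cylinder(h = 365, r = 15);
  translate([267, 251, 0]) cylinder(h = 365, r = 15);
}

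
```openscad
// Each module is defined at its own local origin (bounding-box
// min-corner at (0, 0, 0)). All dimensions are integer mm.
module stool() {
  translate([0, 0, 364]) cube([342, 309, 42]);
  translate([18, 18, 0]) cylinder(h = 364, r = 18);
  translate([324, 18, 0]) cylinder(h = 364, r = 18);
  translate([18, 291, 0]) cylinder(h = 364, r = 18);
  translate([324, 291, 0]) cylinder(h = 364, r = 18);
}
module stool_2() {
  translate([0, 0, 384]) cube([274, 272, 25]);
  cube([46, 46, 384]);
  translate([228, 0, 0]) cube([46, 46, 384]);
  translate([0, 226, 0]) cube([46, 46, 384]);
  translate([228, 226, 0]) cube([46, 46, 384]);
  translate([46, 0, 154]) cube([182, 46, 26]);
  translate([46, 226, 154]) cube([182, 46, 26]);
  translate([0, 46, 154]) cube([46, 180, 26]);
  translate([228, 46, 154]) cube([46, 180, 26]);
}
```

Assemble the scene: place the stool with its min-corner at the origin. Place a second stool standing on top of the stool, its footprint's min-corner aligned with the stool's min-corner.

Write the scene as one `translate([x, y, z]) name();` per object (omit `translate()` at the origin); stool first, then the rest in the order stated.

stool();
translate([0, 0, 406]) stool_2();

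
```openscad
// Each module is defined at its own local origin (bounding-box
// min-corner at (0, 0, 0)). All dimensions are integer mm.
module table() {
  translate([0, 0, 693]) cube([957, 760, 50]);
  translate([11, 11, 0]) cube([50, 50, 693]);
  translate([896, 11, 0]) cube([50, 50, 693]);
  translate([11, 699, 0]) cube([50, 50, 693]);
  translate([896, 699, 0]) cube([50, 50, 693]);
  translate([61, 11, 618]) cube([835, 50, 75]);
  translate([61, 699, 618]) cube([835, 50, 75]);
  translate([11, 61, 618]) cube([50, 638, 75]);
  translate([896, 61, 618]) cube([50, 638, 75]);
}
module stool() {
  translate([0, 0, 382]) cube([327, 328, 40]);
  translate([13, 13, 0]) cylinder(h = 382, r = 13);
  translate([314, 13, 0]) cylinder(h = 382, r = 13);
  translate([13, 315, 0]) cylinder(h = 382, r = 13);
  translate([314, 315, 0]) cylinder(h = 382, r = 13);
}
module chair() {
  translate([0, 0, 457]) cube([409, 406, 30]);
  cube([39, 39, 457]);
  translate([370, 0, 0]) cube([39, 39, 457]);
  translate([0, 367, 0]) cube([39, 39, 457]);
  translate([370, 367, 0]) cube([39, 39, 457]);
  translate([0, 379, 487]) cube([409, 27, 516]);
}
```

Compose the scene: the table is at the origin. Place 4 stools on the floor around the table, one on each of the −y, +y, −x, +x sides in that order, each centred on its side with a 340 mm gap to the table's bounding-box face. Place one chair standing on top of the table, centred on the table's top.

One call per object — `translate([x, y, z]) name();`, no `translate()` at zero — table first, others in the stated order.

table();
translate([315, -668, 0]) stool();
translate([315, 1100, 0]) stool();
translate([-667, 216, 0]) stool();
translate([1297, 216, 0]) stool();
translate([274, 177, 743]) chair();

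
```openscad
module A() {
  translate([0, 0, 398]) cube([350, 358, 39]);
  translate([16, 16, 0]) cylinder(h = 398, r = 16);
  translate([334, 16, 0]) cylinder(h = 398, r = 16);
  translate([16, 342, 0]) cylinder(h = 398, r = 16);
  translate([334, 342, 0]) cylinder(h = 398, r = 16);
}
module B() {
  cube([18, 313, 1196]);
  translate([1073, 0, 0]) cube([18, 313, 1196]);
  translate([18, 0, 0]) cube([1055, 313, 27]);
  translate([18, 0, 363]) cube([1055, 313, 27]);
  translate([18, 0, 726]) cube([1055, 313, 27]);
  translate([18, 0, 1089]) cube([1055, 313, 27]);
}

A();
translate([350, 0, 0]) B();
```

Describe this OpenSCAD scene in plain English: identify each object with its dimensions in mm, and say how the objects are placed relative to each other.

A is a four-legged stool. The seat is a 350×358×39 mm slab whose top surface is at z = 437 mm; four round legs, each 32 mm in diameter, run from the floor (z = 0) to the underside of the seat, each leg's axis is inset half a diameter from the nearest pair of seat edges (so the leg's bounding box is flush with the corner).

B is an open bookshelf. Two side panels, each 18 mm thick, 313 mm deep and 1196 mm tall, stand 1091 mm apart (outside-to-outside). Between them sit 4 shelves, each 27 mm thick and 313 mm deep, spanning the full gap between the sides. The bottom shelf rests on the floor (its underside at z = 0) and the clear gap between one shelf's top and the next shelf's underside is 336 mm.

The bookshelf is against the stool's +x side, with their −y faces flush.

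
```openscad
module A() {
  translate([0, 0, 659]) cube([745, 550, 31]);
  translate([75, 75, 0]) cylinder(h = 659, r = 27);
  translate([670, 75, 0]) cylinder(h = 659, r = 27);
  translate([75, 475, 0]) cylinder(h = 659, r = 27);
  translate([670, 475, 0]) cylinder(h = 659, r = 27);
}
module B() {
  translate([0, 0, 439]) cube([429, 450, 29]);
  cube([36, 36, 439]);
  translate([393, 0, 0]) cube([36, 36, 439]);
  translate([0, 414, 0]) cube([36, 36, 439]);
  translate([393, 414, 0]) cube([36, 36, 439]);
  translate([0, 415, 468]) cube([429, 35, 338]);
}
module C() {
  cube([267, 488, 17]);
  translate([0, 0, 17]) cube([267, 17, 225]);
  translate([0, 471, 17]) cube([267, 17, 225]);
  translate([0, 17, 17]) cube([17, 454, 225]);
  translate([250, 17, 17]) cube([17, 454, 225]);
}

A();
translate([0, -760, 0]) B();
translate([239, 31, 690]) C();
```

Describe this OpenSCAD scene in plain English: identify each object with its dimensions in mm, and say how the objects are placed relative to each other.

A is a table: top 745 mm (x) × 550 mm (y), 31 mm thick, upper face at z = 690 mm, on four round legs of 54 mm diameter, each leg's bounding box inset 48 mm from the nearest pair of top edges, running from z = 0 to the bottom of the top.

B is a chair: 429×450 mm seat, 29 mm thick, top at z = 468 mm, on four 36 mm square corner legs flush with the seat edges. A 35 mm thick backrest slab spans the full seat width, extending 338 mm above the seat top, its back face flush with the seat's +y edge.

C is an open-topped rectangular box: outside dimensions 267×488×242 mm, with a uniform wall and base thickness of 17 mm. The base is a full 267×488 slab on the floor; four walls sit on top of the base. The front and back walls (the −y and +y sides) span the full width; the two side walls fit between them.

The chair is on the floor beside the table on its −y side. The open box is on top of the table, centred.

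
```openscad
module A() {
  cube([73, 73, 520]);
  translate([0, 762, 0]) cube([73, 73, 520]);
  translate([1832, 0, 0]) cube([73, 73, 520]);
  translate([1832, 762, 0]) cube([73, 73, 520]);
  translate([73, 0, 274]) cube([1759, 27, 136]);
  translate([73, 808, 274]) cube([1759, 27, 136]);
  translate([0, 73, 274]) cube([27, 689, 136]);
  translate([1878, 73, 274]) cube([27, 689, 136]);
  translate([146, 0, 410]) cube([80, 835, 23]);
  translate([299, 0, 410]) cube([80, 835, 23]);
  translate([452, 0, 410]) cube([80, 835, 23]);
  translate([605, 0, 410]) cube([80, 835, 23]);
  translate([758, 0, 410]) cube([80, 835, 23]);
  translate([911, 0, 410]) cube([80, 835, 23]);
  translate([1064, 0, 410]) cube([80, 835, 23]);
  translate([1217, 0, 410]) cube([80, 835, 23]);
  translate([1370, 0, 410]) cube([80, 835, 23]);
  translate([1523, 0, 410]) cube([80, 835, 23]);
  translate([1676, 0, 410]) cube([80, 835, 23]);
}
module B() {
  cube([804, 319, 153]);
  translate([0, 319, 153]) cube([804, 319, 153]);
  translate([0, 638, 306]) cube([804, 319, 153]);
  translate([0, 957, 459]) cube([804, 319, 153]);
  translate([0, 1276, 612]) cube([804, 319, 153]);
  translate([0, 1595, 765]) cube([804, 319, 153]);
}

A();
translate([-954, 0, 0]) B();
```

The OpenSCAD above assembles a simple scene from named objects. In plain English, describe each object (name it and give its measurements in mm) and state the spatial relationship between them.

A is a bed frame 1905 mm long (x) by 835 mm wide (y). Four 73×73 mm corner posts, 520 mm tall, at the corners of the footprint. Four rails of 27 mm thickness and 136 mm height run between adjacent posts with their undersides at z = 274 mm, their outer faces flush with the outside of the frame (the two x-running rails run between the posts' inner faces; the two y-running rails run between the posts' inner faces). 11 slats, each 80 mm wide (x) and 23 mm thick, lie across the top of the two x-running rails, running the full 835 mm width of the frame in y; the slats are evenly spaced along x between the inner faces of the end posts with equal gaps (rounded down to the nearest mm) at the −x end and between each pair — any rounding remainder accumulates at the +x end.

B is a straight staircase of 6 solid steps. Each step is 804 mm wide (x), 319 mm deep (y, the going) and 153 mm tall (the rise). The first step rests on the floor; each subsequent step sits one going further in +y and one rise higher in +z, directly behind and above the previous step with no overlap.

The staircase is on the floor beside the bed frame on its −x side.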